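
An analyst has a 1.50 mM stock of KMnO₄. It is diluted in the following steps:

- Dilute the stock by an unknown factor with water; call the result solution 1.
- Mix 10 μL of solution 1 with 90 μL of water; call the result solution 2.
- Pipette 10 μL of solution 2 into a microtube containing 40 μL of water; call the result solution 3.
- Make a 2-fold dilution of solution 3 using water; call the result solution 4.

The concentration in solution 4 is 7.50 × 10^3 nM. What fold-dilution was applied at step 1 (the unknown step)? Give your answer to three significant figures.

Step 1: unknown factor x
Step 2: 10 μL + 90 μL = 100 μL total → factor 100/10 = 10
Step 3: 10 μL + 40 μL = 50 μL total → factor 50/10 = 5
Step 4: 2-fold → factor 2
Product of known-step factors = 100
Overall factor = 1.50 mM / (7.50 × 10^3 nM) = 200
x = 200 / 100 = 2.00

2.00-fold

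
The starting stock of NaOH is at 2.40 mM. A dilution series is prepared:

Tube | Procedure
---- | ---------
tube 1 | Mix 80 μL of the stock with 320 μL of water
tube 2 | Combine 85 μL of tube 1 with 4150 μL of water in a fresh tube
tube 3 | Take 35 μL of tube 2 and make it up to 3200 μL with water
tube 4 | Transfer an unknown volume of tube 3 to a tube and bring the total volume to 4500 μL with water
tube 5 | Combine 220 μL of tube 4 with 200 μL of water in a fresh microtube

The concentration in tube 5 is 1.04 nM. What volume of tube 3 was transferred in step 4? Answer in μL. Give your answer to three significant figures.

Step 1: 80 μL + 320 μL = 400 μL total → factor 400/80 = 5
Step 2: 85 μL + 4150 μL = 4235 μL total → factor 4235/85 = 49.824
Step 3: 35 μL brought to 3200 μL → factor 3200/35 = 91.429
Step 4: v brought to 4500 μL → factor = 4500 μL/v
Step 5: 220 μL + 200 μL = 420 μL total → factor 420/220 = 1.9091
Product of known-step factors = 43482
Overall factor = 2.40 mM / (1.04 nM) = 2.3077 × 10^6
Step-4 factor = 2.3077 × 10^6 / 43482 = 53.072
v = 4500 μL / 53.072 = 84.8 μL

84.8 μL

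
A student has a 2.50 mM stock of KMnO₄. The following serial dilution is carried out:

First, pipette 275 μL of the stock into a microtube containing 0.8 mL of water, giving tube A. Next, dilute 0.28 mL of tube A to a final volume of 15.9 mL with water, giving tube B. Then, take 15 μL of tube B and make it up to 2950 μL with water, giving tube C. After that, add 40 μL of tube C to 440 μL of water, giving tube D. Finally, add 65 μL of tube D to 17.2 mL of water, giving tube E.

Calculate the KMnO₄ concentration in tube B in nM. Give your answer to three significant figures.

Step 1: 275 μL + 0.8 mL = 1075 μL total → factor 1075/275 = 3.9091
Step 2: 0.28 mL brought to 15.9 mL → factor 15.9/0.28 = 56.786
Dilution factor through tube B = 3.9091 × 56.786 = 221.98
[tube B] = 2.50 mM / 221.98 = 0.01126 mM = 1.13 × 10^4 nM

1.13 × 10^4 nM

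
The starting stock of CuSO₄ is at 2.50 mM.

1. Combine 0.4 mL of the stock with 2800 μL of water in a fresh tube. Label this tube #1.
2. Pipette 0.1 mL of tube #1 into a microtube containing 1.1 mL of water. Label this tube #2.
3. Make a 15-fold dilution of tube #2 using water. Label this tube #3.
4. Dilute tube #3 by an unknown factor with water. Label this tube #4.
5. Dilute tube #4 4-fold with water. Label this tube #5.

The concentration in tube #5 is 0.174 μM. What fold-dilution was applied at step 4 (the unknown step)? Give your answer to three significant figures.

2.49-fold

Step 1: 0.4 mL + 2800 μL = 3.2 mL total → factor 3.2/0.4 = 8
Step 2: 0.1 mL + 1.1 mL = 1.2 mL total → factor 1.2/0.1 = 12
Step 3: 15-fold → factor 15
Step 4: unknown factor x
Step 5: 4-fold → factor 4
Product of known-step factors = 5760
Overall factor = 2.50 mM / (0.174 μM) = 14368
x = 14368 / 5760 = 2.49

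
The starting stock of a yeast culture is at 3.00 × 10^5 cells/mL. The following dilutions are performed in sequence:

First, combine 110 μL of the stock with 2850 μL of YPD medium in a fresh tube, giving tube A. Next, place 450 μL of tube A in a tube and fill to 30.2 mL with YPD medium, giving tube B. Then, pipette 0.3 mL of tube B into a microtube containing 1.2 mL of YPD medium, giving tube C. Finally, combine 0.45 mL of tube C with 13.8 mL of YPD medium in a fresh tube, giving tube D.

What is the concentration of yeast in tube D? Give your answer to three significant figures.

Step 1: 110 μL + 2850 μL = 2960 μL total → factor 2960/110 = 26.909
Step 2: 450 μL brought to 30.2 mL → factor 30200/450 = 67.111
Step 3: 0.3 mL + 1.2 mL = 1.5 mL total → factor 1.5/0.3 = 5
Step 4: 0.45 mL + 13.8 mL = 14.25 mL total → factor 14.25/0.45 = 31.667
Overall dilution factor = 26.909 × 67.111 × 5 × 31.667 = 2.8593 × 10^5
Final = 3.00 × 10^5 cells/mL / 2.8593 × 10^5 = 1.05 cells/mL

1.05 cells/mL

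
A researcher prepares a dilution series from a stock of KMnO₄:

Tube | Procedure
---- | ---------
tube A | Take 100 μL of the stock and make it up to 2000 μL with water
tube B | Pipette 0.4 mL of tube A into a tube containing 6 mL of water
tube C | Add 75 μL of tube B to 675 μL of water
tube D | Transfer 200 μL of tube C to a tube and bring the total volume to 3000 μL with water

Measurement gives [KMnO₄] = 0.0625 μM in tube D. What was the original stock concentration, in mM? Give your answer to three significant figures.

Step 1: 100 μL brought to 2000 μL → factor 2000/100 = 20
Step 2: 0.4 mL + 6 mL = 6.4 mL total → factor 6.4/0.4 = 16
Step 3: 75 μL + 675 μL = 750 μL total → factor 750/75 = 10
Step 4: 200 μL brought to 3000 μL → factor 3000/200 = 15
Overall dilution factor = 20 × 16 × 10 × 15 = 48000
Stock = 0.0625 μM × 48000 = 3000 μM = 3.00 mM

3.00 mM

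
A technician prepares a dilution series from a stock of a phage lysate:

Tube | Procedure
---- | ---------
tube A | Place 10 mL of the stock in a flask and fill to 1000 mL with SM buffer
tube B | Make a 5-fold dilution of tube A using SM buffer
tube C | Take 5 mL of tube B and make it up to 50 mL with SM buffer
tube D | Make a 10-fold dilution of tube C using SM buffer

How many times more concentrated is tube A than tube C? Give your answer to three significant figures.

Step 1: 10 mL brought to 1000 mL → factor 1000/10 = 100
Step 2: 5-fold → factor 5
Step 3: 5 mL brought to 50 mL → factor 50/5 = 10
Dilution factor to tube A = 100; to tube C = 5000
[tube A]/[tube C] = (factor to tube C)/(factor to tube A) = 5000/100 = 50.0

50.0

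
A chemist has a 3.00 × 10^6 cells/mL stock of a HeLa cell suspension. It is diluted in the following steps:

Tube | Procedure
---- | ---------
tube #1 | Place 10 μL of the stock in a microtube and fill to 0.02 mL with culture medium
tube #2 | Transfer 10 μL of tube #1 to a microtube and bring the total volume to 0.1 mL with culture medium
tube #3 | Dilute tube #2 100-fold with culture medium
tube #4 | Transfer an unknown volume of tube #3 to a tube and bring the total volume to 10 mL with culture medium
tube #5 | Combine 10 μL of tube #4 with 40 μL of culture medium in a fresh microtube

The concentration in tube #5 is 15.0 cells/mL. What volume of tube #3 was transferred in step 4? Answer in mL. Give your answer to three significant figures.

0.500 mL

Step 1: 10 μL brought to 0.02 mL → factor 20/10 = 2
Step 2: 10 μL brought to 0.1 mL → factor 100/10 = 10
Step 3: 100-fold → factor 100
Step 4: v brought to 10 mL → factor = 10 mL/v
Step 5: 10 μL + 40 μL = 50 μL total → factor 50/10 = 5
Product of known-step factors = 10000
Overall factor = 3.00 × 10^6 cells/mL / (15.0 cells/mL) = 2 × 10^5
Step-4 factor = 2 × 10^5 / 10000 = 20
v = 10 mL / 20 = 0.500 mL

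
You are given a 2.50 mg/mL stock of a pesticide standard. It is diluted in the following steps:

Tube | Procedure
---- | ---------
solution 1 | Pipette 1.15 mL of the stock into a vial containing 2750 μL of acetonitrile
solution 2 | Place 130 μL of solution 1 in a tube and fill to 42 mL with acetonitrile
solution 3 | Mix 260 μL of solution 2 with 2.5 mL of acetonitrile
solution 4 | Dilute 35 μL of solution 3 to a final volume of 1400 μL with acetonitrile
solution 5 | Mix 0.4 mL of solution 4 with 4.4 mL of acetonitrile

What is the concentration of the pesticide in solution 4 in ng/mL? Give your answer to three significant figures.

Step 1: 1.15 mL + 2750 μL = 3.9 mL total → factor 3.9/1.15 = 3.3913
Step 2: 130 μL brought to 42 mL → factor 42000/130 = 323.08
Step 3: 260 μL + 2.5 mL = 2760 μL total → factor 2760/260 = 10.615
Step 4: 35 μL brought to 1400 μL → factor 1400/35 = 40
Dilution factor through solution 4 = 3.3913 × 323.08 × 10.615 × 40 = 4.6523 × 10^5
[solution 4] = 2.50 mg/mL / 4.6523 × 10^5 = 5.374 × 10^-6 mg/mL = 5.37 ng/mL

5.37 ng/mL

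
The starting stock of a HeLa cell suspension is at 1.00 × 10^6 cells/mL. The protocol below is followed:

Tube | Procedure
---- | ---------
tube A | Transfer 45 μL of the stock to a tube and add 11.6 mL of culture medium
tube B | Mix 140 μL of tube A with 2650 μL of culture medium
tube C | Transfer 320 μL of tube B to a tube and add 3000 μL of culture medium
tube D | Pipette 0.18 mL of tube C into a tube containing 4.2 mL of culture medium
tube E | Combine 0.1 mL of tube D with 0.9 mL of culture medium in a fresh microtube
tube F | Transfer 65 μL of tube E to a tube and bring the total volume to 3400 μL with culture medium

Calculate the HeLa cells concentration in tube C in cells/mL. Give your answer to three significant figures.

18.7 cells/mL

Step 1: 45 μL + 11.6 mL = 11645 μL total → factor 11645/45 = 258.78
Step 2: 140 μL + 2650 μL = 2790 μL total → factor 2790/140 = 19.929
Step 3: 320 μL + 3000 μL = 3320 μL total → factor 3320/320 = 10.375
Dilution factor through tube C = 258.78 × 19.929 × 10.375 = 53505
[tube C] = 1.00 × 10^6 cells/mL / 53505 = 18.7 cells/mL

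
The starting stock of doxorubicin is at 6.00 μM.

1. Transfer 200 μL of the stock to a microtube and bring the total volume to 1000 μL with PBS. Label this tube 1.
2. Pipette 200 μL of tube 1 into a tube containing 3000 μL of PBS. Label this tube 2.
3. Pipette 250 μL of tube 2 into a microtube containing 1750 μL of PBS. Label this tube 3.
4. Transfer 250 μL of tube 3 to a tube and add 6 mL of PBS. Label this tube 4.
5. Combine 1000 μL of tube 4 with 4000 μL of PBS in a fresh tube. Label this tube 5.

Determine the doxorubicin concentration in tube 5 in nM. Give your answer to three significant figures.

0.0750 nM

Step 1: 200 μL brought to 1000 μL → factor 1000/200 = 5
Step 2: 200 μL + 3000 μL = 3200 μL total → factor 3200/200 = 16
Step 3: 250 μL + 1750 μL = 2000 μL total → factor 2000/250 = 8
Step 4: 250 μL + 6 mL = 6250 μL total → factor 6250/250 = 25
Step 5: 1000 μL + 4000 μL = 5000 μL total → factor 5000/1000 = 5
Overall dilution factor = 5 × 16 × 8 × 25 × 5 = 80000
Final = 6.00 μM / 80000 = 7.500 × 10^-5 μM = 0.0750 nM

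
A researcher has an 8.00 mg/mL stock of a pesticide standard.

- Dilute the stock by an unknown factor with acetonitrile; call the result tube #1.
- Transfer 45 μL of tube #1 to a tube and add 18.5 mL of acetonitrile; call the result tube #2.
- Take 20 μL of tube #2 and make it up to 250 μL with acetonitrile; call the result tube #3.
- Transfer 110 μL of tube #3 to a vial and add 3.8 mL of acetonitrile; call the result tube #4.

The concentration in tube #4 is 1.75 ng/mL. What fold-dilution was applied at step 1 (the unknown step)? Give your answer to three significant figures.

25.0-fold

Step 1: unknown factor x
Step 2: 45 μL + 18.5 mL = 18545 μL total → factor 18545/45 = 412.11
Step 3: 20 μL brought to 250 μL → factor 250/20 = 12.5
Step 4: 110 μL + 3.8 mL = 3910 μL total → factor 3910/110 = 35.545
Product of known-step factors = 1.8311 × 10^5
Overall factor = 8.00 mg/mL / (1.75 ng/mL) = 4.5714 × 10^6
x = 4.5714 × 10^6 / 1.8311 × 10^5 = 25.0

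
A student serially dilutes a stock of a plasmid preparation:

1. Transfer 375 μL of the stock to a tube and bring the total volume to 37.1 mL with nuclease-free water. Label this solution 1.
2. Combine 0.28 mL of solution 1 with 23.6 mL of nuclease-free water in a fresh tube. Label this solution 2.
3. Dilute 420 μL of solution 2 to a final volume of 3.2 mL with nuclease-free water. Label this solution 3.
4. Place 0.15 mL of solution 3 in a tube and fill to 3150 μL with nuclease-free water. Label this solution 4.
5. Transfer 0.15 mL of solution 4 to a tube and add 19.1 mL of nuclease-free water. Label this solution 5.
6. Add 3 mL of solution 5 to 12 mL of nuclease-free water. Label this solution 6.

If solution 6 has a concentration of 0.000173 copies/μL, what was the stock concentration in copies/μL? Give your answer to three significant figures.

1.50 × 10^5 copies/μL

Step 1: 375 μL brought to 37.1 mL → factor 37100/375 = 98.933
Step 2: 0.28 mL + 23.6 mL = 23.88 mL total → factor 23.88/0.28 = 85.286
Step 3: 420 μL brought to 3.2 mL → factor 3200/420 = 7.619
Step 4: 0.15 mL brought to 3150 μL → factor 3.15/0.15 = 21
Step 5: 0.15 mL + 19.1 mL = 19.25 mL total → factor 19.25/0.15 = 128.33
Step 6: 3 mL + 12 mL = 15 mL total → factor 15/3 = 5
Overall dilution factor = 98.933 × 85.286 × 7.619 × 21 × 128.33 × 5 = 8.6626 × 10^8
Stock = 0.000173 copies/μL × 8.6626 × 10^8 = 1.50 × 10^5 copies/μL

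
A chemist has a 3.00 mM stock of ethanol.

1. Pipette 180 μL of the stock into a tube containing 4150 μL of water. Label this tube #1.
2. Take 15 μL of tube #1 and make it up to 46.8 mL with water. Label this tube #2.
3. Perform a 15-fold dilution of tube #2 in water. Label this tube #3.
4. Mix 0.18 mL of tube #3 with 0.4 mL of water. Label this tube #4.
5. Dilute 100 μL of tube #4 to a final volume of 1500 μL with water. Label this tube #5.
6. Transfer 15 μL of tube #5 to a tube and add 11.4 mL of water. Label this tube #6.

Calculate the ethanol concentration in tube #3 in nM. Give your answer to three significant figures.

Step 1: 180 μL + 4150 μL = 4330 μL total → factor 4330/180 = 24.056
Step 2: 15 μL brought to 46.8 mL → factor 46800/15 = 3120
Step 3: 15-fold → factor 15
Dilution factor through tube #3 = 24.056 × 3120 × 15 = 1.1258 × 10^6
[tube #3] = 3.00 mM / 1.1258 × 10^6 = 2.665 × 10^-6 mM = 2.66 nM

2.66 nM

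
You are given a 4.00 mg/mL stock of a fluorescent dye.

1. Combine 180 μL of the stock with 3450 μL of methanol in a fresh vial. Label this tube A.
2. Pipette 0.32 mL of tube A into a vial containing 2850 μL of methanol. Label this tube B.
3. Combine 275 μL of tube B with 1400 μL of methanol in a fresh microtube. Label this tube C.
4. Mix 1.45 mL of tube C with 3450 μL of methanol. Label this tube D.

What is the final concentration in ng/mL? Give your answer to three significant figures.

Step 1: 180 μL + 3450 μL = 3630 μL total → factor 3630/180 = 20.167
Step 2: 0.32 mL + 2850 μL = 3.17 mL total → factor 3.17/0.32 = 9.9062
Step 3: 275 μL + 1400 μL = 1675 μL total → factor 1675/275 = 6.0909
Step 4: 1.45 mL + 3450 μL = 4.9 mL total → factor 4.9/1.45 = 3.3793
Overall dilution factor = 20.167 × 9.9062 × 6.0909 × 3.3793 = 4112
Final = 4.00 mg/mL / 4112 = 0.0009728 mg/mL = 973 ng/mL

973 ng/mL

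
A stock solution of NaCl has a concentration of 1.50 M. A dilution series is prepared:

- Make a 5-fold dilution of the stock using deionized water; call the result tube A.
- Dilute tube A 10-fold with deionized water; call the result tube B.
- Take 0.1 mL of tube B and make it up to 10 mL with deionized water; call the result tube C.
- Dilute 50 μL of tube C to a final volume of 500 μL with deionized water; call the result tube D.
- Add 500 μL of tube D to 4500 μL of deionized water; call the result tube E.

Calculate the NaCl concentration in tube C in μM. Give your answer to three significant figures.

300 μM

Step 1: 5-fold → factor 5
Step 2: 10-fold → factor 10
Step 3: 0.1 mL brought to 10 mL → factor 10/0.1 = 100
Dilution factor through tube C = 5 × 10 × 100 = 5000
[tube C] = 1.50 M / 5000 = 0.0003000 M = 300 μM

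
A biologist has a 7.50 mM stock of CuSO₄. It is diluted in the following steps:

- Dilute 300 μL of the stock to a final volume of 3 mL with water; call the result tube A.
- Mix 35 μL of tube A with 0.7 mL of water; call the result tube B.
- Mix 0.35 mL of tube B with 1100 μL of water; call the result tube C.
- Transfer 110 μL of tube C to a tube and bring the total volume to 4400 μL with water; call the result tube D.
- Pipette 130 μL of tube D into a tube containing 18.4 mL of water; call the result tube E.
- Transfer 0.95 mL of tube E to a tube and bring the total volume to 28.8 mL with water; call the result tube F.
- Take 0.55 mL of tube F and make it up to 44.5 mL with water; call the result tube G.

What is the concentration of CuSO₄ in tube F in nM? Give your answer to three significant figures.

Step 1: 300 μL brought to 3 mL → factor 3000/300 = 10
Step 2: 35 μL + 0.7 mL = 735 μL total → factor 735/35 = 21
Step 3: 0.35 mL + 1100 μL = 1.45 mL total → factor 1.45/0.35 = 4.1429
Step 4: 110 μL brought to 4400 μL → factor 4400/110 = 40
Step 5: 130 μL + 18.4 mL = 18530 μL total → factor 18530/130 = 142.54
Step 6: 0.95 mL brought to 28.8 mL → factor 28.8/0.95 = 30.316
Dilution factor through tube F = 10 × 21 × 4.1429 × 40 × 142.54 × 30.316 = 1.5038 × 10^8
[tube F] = 7.50 mM / 1.5038 × 10^8 = 4.987 × 10^-8 mM = 0.0499 nM

0.0499 nM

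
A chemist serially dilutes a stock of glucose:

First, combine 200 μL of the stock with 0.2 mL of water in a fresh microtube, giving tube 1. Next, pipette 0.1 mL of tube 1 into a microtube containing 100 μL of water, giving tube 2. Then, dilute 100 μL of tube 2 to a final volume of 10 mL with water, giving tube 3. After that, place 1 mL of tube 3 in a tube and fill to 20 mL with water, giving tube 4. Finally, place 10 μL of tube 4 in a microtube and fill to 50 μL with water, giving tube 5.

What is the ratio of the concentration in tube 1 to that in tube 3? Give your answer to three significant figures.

Step 1: 200 μL + 0.2 mL = 400 μL total → factor 400/200 = 2
Step 2: 0.1 mL + 100 μL = 0.2 mL total → factor 0.2/0.1 = 2
Step 3: 100 μL brought to 10 mL → factor 10000/100 = 100
Dilution factor to tube 1 = 2; to tube 3 = 400
[tube 1]/[tube 3] = (factor to tube 3)/(factor to tube 1) = 400/2 = 200

200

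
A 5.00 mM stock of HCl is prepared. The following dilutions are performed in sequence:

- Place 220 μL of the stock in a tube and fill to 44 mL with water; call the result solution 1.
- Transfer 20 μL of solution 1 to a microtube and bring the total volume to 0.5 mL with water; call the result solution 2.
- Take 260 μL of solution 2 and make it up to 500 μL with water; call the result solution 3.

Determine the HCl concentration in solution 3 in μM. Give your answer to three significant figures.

Step 1: 220 μL brought to 44 mL → factor 44000/220 = 200
Step 2: 20 μL brought to 0.5 mL → factor 500/20 = 25
Step 3: 260 μL brought to 500 μL → factor 500/260 = 1.9231
Overall dilution factor = 200 × 25 × 1.9231 = 9615.4
Final = 5.00 mM / 9615.4 = 0.0005200 mM = 0.520 μM

0.520 μM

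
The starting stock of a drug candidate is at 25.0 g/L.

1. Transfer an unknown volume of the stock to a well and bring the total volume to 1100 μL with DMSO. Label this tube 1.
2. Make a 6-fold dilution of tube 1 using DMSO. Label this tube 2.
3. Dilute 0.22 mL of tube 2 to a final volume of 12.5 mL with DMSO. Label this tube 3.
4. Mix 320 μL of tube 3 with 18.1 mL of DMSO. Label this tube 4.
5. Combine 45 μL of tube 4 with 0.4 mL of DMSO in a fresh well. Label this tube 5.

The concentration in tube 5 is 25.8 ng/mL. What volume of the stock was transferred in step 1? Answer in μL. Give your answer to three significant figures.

Step 1: v brought to 1100 μL → factor = 1100 μL/v
Step 2: 6-fold → factor 6
Step 3: 0.22 mL brought to 12.5 mL → factor 12.5/0.22 = 56.818
Step 4: 320 μL + 18.1 mL = 18420 μL total → factor 18420/320 = 57.562
Step 5: 45 μL + 0.4 mL = 445 μL total → factor 445/45 = 9.8889
Product of known-step factors = 1.9406 × 10^5
Overall factor = 25.0 g/L / (25.8 ng/mL) = 9.6899 × 10^5
Step-1 factor = 9.6899 × 10^5 / 1.9406 × 10^5 = 4.9934
v = 1100 μL / 4.9934 = 220 μL

220 μL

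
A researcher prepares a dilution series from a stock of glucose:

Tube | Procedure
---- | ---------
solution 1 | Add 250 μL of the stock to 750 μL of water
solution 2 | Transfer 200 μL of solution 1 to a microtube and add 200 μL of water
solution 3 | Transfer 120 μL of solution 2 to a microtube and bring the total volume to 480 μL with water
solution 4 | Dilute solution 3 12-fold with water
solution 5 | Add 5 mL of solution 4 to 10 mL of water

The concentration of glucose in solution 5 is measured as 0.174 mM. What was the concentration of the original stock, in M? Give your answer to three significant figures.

0.200 M

Step 1: 250 μL + 750 μL = 1000 μL total → factor 1000/250 = 4
Step 2: 200 μL + 200 μL = 400 μL total → factor 400/200 = 2
Step 3: 120 μL brought to 480 μL → factor 480/120 = 4
Step 4: 12-fold → factor 12
Step 5: 5 mL + 10 mL = 15 mL total → factor 15/5 = 3
Overall dilution factor = 4 × 2 × 4 × 12 × 3 = 1152
Stock = 0.174 mM × 1152 = 200.4 mM = 0.200 M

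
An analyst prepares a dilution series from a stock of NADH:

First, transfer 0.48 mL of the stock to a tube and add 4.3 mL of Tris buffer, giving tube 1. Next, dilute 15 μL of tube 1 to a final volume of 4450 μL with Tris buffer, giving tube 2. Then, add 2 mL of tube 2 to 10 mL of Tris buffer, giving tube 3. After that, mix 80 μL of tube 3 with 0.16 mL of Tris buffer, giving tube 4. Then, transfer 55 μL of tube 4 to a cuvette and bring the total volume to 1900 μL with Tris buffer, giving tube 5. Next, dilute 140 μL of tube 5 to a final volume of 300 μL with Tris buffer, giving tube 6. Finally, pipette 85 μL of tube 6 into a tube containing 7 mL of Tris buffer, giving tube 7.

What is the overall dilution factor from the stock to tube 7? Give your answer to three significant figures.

Step 1: 0.48 mL + 4.3 mL = 4.78 mL total → factor 4.78/0.48 = 9.9583
Step 2: 15 μL brought to 4450 μL → factor 4450/15 = 296.67
Step 3: 2 mL + 10 mL = 12 mL total → factor 12/2 = 6
Step 4: 80 μL + 0.16 mL = 240 μL total → factor 240/80 = 3
Step 5: 55 μL brought to 1900 μL → factor 1900/55 = 34.545
Step 6: 140 μL brought to 300 μL → factor 300/140 = 2.1429
Step 7: 85 μL + 7 mL = 7085 μL total → factor 7085/85 = 83.353
Overall dilution factor = 9.9583 × 296.67 × 6 × 3 × 34.545 × 2.1429 × 83.353 = 3.2812 × 10^8

3.28 × 10^8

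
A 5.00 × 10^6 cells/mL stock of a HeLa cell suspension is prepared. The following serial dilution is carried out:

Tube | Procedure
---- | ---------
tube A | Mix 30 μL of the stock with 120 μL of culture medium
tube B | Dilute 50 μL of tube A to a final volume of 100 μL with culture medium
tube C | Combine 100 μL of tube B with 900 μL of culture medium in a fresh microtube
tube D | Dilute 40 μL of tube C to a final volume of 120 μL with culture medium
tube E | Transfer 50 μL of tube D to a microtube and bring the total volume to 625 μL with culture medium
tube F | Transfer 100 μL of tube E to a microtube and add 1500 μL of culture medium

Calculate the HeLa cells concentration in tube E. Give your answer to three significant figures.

1.33 × 10^3 cells/mL

Step 1: 30 μL + 120 μL = 150 μL total → factor 150/30 = 5
Step 2: 50 μL brought to 100 μL → factor 100/50 = 2
Step 3: 100 μL + 900 μL = 1000 μL total → factor 1000/100 = 10
Step 4: 40 μL brought to 120 μL → factor 120/40 = 3
Step 5: 50 μL brought to 625 μL → factor 625/50 = 12.5
Dilution factor through tube E = 5 × 2 × 10 × 3 × 12.5 = 3750
[tube E] = 5.00 × 10^6 cells/mL / 3750 = 1.33 × 10^3 cells/mL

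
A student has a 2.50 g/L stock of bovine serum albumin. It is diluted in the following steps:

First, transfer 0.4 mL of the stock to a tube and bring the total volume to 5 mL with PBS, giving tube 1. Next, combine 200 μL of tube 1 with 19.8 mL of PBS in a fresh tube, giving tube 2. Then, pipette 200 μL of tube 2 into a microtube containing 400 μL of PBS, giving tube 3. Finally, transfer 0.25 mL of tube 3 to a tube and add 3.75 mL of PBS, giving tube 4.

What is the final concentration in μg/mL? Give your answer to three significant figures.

Step 1: 0.4 mL brought to 5 mL → factor 5/0.4 = 12.5
Step 2: 200 μL + 19.8 mL = 20000 μL total → factor 20000/200 = 100
Step 3: 200 μL + 400 μL = 600 μL total → factor 600/200 = 3
Step 4: 0.25 mL + 3.75 mL = 4 mL total → factor 4/0.25 = 16
Overall dilution factor = 12.5 × 100 × 3 × 16 = 60000
Final = 2.50 g/L / 60000 = 4.167 × 10^-5 g/L = 0.0417 μg/mL

0.0417 μg/mL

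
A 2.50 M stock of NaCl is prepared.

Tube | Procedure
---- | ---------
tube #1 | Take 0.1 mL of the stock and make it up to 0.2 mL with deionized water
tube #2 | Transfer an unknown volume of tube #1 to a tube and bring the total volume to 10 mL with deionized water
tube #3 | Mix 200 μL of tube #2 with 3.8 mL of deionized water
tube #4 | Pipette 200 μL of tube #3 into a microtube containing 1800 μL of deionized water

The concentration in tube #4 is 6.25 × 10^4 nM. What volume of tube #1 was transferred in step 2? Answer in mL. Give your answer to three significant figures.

0.100 mL

Step 1: 0.1 mL brought to 0.2 mL → factor 0.2/0.1 = 2
Step 2: v brought to 10 mL → factor = 10 mL/v
Step 3: 200 μL + 3.8 mL = 4000 μL total → factor 4000/200 = 20
Step 4: 200 μL + 1800 μL = 2000 μL total → factor 2000/200 = 10
Product of known-step factors = 400
Overall factor = 2.50 M / (6.25 × 10^4 nM) = 40000
Step-2 factor = 40000 / 400 = 100
v = 10 mL / 100 = 0.100 mL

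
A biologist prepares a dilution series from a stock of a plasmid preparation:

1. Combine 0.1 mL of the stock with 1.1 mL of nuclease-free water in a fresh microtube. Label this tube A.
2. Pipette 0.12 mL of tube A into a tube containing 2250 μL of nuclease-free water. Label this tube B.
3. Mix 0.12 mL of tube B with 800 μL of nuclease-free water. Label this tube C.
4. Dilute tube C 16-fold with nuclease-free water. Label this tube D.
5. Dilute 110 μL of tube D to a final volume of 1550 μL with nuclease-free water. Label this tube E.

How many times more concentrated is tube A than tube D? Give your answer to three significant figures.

2.42 × 10^3

Step 1: 0.1 mL + 1.1 mL = 1.2 mL total → factor 1.2/0.1 = 12
Step 2: 0.12 mL + 2250 μL = 2.37 mL total → factor 2.37/0.12 = 19.75
Step 3: 0.12 mL + 800 μL = 0.92 mL total → factor 0.92/0.12 = 7.6667
Step 4: 16-fold → factor 16
Dilution factor to tube A = 12; to tube D = 29072
[tube A]/[tube D] = (factor to tube D)/(factor to tube A) = 29072/12 = 2.42 × 10^3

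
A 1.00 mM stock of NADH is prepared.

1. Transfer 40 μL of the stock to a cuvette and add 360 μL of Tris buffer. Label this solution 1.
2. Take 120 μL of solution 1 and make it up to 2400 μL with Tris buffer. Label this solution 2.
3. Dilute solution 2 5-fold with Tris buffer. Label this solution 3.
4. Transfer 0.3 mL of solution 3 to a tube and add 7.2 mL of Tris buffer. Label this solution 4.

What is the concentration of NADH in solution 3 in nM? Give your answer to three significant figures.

Step 1: 40 μL + 360 μL = 400 μL total → factor 400/40 = 10
Step 2: 120 μL brought to 2400 μL → factor 2400/120 = 20
Step 3: 5-fold → factor 5
Dilution factor through solution 3 = 10 × 20 × 5 = 1000
[solution 3] = 1.00 mM / 1000 = 0.001000 mM = 1.00 × 10^3 nM

1.00 × 10^3 nM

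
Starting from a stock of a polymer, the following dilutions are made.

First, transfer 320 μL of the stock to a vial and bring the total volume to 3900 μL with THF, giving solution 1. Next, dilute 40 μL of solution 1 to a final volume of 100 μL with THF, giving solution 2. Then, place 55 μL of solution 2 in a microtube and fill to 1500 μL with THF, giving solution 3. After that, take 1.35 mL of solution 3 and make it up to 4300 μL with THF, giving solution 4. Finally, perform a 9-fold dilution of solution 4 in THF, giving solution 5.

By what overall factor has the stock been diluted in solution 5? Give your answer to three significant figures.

Step 1: 320 μL brought to 3900 μL → factor 3900/320 = 12.188
Step 2: 40 μL brought to 100 μL → factor 100/40 = 2.5
Step 3: 55 μL brought to 1500 μL → factor 1500/55 = 27.273
Step 4: 1.35 mL brought to 4300 μL → factor 4.3/1.35 = 3.1852
Step 5: 9-fold → factor 9
Overall dilution factor = 12.188 × 2.5 × 27.273 × 3.1852 × 9 = 23821

2.38 × 10^4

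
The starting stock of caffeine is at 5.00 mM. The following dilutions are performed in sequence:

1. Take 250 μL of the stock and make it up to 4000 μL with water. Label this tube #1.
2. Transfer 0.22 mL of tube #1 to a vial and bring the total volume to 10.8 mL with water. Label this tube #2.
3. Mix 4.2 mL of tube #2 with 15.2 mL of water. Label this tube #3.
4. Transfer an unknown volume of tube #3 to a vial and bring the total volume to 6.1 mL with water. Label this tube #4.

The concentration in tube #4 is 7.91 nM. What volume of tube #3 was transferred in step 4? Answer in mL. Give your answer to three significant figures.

0.0350 mL

Step 1: 250 μL brought to 4000 μL → factor 4000/250 = 16
Step 2: 0.22 mL brought to 10.8 mL → factor 10.8/0.22 = 49.091
Step 3: 4.2 mL + 15.2 mL = 19.4 mL total → factor 19.4/4.2 = 4.619
Step 4: v brought to 6.1 mL → factor = 6.1 mL/v
Product of known-step factors = 3628.1
Overall factor = 5.00 mM / (7.91 nM) = 6.3211 × 10^5
Step-4 factor = 6.3211 × 10^5 / 3628.1 = 174.23
v = 6.1 mL / 174.23 = 0.0350 mL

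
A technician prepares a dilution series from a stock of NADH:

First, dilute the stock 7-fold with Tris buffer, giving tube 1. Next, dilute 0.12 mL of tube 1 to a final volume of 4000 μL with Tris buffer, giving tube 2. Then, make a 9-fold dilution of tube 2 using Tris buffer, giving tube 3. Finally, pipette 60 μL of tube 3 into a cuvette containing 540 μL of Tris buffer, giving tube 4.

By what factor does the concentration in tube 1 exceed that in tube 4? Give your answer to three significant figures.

Step 1: 7-fold → factor 7
Step 2: 0.12 mL brought to 4000 μL → factor 4/0.12 = 33.333
Step 3: 9-fold → factor 9
Step 4: 60 μL + 540 μL = 600 μL total → factor 600/60 = 10
Dilution factor to tube 1 = 7; to tube 4 = 21000
[tube 1]/[tube 4] = (factor to tube 4)/(factor to tube 1) = 21000/7 = 3.00 × 10^3

3.00 × 10^3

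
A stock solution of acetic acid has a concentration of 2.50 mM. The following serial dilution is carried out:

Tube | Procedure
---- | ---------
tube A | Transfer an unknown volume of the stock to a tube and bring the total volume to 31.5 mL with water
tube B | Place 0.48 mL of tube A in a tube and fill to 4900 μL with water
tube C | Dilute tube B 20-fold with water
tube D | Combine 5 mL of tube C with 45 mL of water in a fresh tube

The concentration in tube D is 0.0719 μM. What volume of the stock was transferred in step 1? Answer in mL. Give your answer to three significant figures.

Step 1: v brought to 31.5 mL → factor = 31.5 mL/v
Step 2: 0.48 mL brought to 4900 μL → factor 4.9/0.48 = 10.208
Step 3: 20-fold → factor 20
Step 4: 5 mL + 45 mL = 50 mL total → factor 50/5 = 10
Product of known-step factors = 2041.7
Overall factor = 2.50 mM / (0.0719 μM) = 34771
Step-1 factor = 34771 / 2041.7 = 17.03
v = 31.5 mL / 17.03 = 1.85 mL

1.85 mL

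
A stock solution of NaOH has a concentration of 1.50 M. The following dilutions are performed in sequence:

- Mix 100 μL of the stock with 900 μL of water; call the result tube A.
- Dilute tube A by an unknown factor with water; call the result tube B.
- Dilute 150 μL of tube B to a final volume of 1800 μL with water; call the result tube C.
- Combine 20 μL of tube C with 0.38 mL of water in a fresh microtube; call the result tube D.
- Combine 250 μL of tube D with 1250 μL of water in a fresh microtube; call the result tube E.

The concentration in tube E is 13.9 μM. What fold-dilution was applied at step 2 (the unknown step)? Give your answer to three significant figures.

Step 1: 100 μL + 900 μL = 1000 μL total → factor 1000/100 = 10
Step 2: unknown factor x
Step 3: 150 μL brought to 1800 μL → factor 1800/150 = 12
Step 4: 20 μL + 0.38 mL = 400 μL total → factor 400/20 = 20
Step 5: 250 μL + 1250 μL = 1500 μL total → factor 1500/250 = 6
Product of known-step factors = 14400
Overall factor = 1.50 M / (13.9 μM) = 1.0791 × 10^5
x = 1.0791 × 10^5 / 14400 = 7.49

7.49-fold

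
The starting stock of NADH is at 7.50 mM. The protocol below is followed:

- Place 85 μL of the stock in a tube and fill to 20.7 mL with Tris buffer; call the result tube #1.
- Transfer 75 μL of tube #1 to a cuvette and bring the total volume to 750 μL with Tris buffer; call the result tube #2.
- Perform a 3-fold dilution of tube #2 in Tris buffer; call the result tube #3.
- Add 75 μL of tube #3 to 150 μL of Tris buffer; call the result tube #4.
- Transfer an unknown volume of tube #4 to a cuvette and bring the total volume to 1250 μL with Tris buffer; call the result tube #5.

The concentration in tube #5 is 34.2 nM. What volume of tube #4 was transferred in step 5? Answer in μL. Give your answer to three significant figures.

Step 1: 85 μL brought to 20.7 mL → factor 20700/85 = 243.53
Step 2: 75 μL brought to 750 μL → factor 750/75 = 10
Step 3: 3-fold → factor 3
Step 4: 75 μL + 150 μL = 225 μL total → factor 225/75 = 3
Step 5: v brought to 1250 μL → factor = 1250 μL/v
Product of known-step factors = 21918
Overall factor = 7.50 mM / (34.2 nM) = 2.193 × 10^5
Step-5 factor = 2.193 × 10^5 / 21918 = 10.006
v = 1250 μL / 10.006 = 125 μL

125 μL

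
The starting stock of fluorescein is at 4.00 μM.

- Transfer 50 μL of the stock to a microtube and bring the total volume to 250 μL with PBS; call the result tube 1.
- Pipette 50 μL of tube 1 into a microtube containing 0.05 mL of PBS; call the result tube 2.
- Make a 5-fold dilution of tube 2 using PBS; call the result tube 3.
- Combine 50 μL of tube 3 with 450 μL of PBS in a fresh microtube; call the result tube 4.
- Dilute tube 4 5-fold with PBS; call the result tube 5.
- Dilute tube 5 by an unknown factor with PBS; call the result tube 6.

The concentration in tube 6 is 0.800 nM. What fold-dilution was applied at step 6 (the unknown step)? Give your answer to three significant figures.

Step 1: 50 μL brought to 250 μL → factor 250/50 = 5
Step 2: 50 μL + 0.05 mL = 100 μL total → factor 100/50 = 2
Step 3: 5-fold → factor 5
Step 4: 50 μL + 450 μL = 500 μL total → factor 500/50 = 10
Step 5: 5-fold → factor 5
Step 6: unknown factor x
Product of known-step factors = 2500
Overall factor = 4.00 μM / (0.800 nM) = 5000
x = 5000 / 2500 = 2.00

2.00-fold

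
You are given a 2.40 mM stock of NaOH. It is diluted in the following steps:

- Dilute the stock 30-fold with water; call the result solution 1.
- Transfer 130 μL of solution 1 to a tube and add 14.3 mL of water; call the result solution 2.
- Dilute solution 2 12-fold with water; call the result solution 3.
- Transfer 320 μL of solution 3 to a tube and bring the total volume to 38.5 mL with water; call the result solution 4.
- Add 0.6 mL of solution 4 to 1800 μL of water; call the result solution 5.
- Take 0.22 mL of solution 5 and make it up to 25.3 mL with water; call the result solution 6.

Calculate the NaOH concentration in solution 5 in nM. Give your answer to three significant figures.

Step 1: 30-fold → factor 30
Step 2: 130 μL + 14.3 mL = 14430 μL total → factor 14430/130 = 111
Step 3: 12-fold → factor 12
Step 4: 320 μL brought to 38.5 mL → factor 38500/320 = 120.31
Step 5: 0.6 mL + 1800 μL = 2.4 mL total → factor 2.4/0.6 = 4
Dilution factor through solution 5 = 30 × 111 × 12 × 120.31 × 4 = 1.9231 × 10^7
[solution 5] = 2.40 mM / 1.9231 × 10^7 = 1.248 × 10^-7 mM = 0.125 nM

0.125 nM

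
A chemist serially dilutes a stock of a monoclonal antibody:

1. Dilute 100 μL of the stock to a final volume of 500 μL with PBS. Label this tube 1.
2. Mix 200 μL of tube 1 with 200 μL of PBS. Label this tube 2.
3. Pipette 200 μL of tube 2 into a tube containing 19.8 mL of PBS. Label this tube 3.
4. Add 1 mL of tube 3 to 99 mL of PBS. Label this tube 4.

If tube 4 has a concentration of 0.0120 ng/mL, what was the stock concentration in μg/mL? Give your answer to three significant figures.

Step 1: 100 μL brought to 500 μL → factor 500/100 = 5
Step 2: 200 μL + 200 μL = 400 μL total → factor 400/200 = 2
Step 3: 200 μL + 19.8 mL = 20000 μL total → factor 20000/200 = 100
Step 4: 1 mL + 99 mL = 100 mL total → factor 100/1 = 100
Overall dilution factor = 5 × 2 × 100 × 100 = 1 × 10^5
Stock = 0.0120 ng/mL × 1 × 10^5 = 1200 ng/mL = 1.20 μg/mL

1.20 μg/mL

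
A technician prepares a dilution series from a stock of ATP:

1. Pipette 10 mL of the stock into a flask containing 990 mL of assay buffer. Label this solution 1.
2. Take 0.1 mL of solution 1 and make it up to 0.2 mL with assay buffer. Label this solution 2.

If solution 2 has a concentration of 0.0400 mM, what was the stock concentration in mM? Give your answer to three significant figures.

8.00 mM

Step 1: 10 mL + 990 mL = 1000 mL total → factor 1000/10 = 100
Step 2: 0.1 mL brought to 0.2 mL → factor 0.2/0.1 = 2
Overall dilution factor = 100 × 2 = 200
Stock = 0.0400 mM × 200 = 8.00 mM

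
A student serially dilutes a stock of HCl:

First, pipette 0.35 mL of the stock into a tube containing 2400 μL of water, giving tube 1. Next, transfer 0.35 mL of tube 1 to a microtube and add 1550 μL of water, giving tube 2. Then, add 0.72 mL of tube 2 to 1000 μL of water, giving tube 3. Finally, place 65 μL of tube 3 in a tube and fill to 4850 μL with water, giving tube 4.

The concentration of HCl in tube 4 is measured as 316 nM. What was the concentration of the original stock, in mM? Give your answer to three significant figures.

2.40 mM

Step 1: 0.35 mL + 2400 μL = 2.75 mL total → factor 2.75/0.35 = 7.8571
Step 2: 0.35 mL + 1550 μL = 1.9 mL total → factor 1.9/0.35 = 5.4286
Step 3: 0.72 mL + 1000 μL = 1.72 mL total → factor 1.72/0.72 = 2.3889
Step 4: 65 μL brought to 4850 μL → factor 4850/65 = 74.615
Overall dilution factor = 7.8571 × 5.4286 × 2.3889 × 74.615 = 7602.8
Stock = 316 nM × 7602.8 = 2.402 × 10^6 nM = 2.40 mM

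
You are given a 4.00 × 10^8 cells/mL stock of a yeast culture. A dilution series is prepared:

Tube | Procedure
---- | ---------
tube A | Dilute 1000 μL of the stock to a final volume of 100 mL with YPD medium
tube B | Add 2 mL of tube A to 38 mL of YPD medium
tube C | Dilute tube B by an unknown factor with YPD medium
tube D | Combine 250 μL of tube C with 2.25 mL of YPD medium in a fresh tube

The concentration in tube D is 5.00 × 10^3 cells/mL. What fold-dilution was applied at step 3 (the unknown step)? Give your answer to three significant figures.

Step 1: 1000 μL brought to 100 mL → factor 1 × 10^5/1000 = 100
Step 2: 2 mL + 38 mL = 40 mL total → factor 40/2 = 20
Step 3: unknown factor x
Step 4: 250 μL + 2.25 mL = 2500 μL total → factor 2500/250 = 10
Product of known-step factors = 20000
Overall factor = 4.00 × 10^8 cells/mL / (5.00 × 10^3 cells/mL) = 80000
x = 80000 / 20000 = 4.00

4.00-fold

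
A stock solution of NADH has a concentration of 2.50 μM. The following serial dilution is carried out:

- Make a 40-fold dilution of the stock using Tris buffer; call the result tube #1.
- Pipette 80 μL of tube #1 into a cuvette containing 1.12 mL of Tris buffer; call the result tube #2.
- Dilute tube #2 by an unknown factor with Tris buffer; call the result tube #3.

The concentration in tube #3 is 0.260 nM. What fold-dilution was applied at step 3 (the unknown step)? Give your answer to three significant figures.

16.0-fold

Step 1: 40-fold → factor 40
Step 2: 80 μL + 1.12 mL = 1200 μL total → factor 1200/80 = 15
Step 3: unknown factor x
Product of known-step factors = 600
Overall factor = 2.50 μM / (0.260 nM) = 9615.4
x = 9615.4 / 600 = 16.0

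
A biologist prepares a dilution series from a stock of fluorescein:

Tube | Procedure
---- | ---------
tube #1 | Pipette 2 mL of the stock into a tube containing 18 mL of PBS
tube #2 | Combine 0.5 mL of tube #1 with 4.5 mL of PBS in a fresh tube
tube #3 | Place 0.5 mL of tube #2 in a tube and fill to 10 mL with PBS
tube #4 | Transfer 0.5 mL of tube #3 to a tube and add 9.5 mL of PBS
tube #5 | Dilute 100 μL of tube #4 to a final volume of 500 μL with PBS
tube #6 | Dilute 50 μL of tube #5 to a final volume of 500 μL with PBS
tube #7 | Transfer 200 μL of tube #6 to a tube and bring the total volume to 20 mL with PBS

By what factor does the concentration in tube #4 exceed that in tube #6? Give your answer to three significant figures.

Step 1: 2 mL + 18 mL = 20 mL total → factor 20/2 = 10
Step 2: 0.5 mL + 4.5 mL = 5 mL total → factor 5/0.5 = 10
Step 3: 0.5 mL brought to 10 mL → factor 10/0.5 = 20
Step 4: 0.5 mL + 9.5 mL = 10 mL total → factor 10/0.5 = 20
Step 5: 100 μL brought to 500 μL → factor 500/100 = 5
Step 6: 50 μL brought to 500 μL → factor 500/50 = 10
Dilution factor to tube #4 = 40000; to tube #6 = 2 × 10^6
[tube #4]/[tube #6] = (factor to tube #6)/(factor to tube #4) = 2 × 10^6/40000 = 50.0

50.0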